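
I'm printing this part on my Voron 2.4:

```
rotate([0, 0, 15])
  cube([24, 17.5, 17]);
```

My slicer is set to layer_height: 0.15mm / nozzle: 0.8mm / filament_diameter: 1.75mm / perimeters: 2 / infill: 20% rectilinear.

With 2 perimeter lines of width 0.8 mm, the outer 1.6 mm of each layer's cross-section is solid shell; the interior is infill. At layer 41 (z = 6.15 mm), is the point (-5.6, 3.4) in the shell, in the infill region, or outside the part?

outside

At z = 6.15 mm: the 24×17.5 cube contributes its full rectangle; (whole slice rotated 15° about Z — lengths, areas and connectivity unchanged). Overall, the cross-section is a single solid region. Undo the 15° rotation: the query point maps to (-4.529, 4.734) in the un-rotated model frame. The nearest boundary edge runs (0.00, 17.50)→(0.00, 0.00); distance from the point to it = 4.53 mm. The point is not inside any of the regions above, so it lies outside the cross-section (4.53 mm from the nearest boundary).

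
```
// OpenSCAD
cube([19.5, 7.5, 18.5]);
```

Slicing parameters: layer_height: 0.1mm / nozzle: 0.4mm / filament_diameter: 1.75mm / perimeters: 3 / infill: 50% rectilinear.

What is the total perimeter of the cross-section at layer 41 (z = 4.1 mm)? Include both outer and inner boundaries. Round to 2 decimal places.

At z = 4.1 mm: the cube (footprint 19.5×7.5) is included at this height (perimeter 54.00 mm). Overall, the cross-section is a single solid region. Total boundary length (outer) = 54.00 mm.

54.00 mm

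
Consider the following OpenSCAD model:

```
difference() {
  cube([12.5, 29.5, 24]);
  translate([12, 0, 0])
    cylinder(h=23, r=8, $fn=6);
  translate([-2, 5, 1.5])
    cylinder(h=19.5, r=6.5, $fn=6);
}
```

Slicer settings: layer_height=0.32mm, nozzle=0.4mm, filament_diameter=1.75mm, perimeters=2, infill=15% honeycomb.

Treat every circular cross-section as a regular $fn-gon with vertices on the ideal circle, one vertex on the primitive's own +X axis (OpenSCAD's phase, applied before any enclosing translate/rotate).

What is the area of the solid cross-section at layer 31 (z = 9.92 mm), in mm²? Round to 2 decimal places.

At z = 9.92 mm: the cube is present — its section is the full 12.5×29.5 rectangle (area 368.75 mm²); the cylinder at (12, 0): section is a regular 6-gon, circumradius r=8 (area = (6/2)·8.000²·sin(360°/6) = 166.28 mm²); the r=6.5 cylinder at (-2, 5) contributes a regular 6-gon of circumradius 6.5 (area = (6/2)·6.500²·sin(360°/6) = 109.77 mm²); Taking the first minus the rest: starting from the 12.5×29.5 cube (368.75 mm²), the r=8 cylinder at (12, 0) partially overlaps it — only the 45.03 mm² overlap (of its 166.28 mm²) is removed, clipping the outline; the r=6.5 cylinder at (-2, 5) partially overlaps it — only the 31.47 mm² overlap (of its 109.77 mm²) is removed, clipping the outline — area = 292.25 mm². Overall, the cross-section is a single solid region. Net area = 292.25 mm².

292.25 mm²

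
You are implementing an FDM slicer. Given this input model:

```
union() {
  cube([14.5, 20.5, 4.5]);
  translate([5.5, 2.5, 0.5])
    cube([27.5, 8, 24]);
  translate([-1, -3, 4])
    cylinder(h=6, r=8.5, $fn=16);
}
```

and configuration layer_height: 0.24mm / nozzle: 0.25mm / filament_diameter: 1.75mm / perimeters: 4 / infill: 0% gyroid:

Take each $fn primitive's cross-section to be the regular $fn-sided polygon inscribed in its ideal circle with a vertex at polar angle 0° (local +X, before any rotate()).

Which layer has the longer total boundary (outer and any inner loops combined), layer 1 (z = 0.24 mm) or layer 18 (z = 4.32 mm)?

Layer 1 (z = 0.24): the 14.5×20.5 cube contributes its full rectangle (perimeter 70.00 mm); the cube at (5.5, 2.5) is absent (z outside [0.5, 24.5]); the cylinder at (-1, -3) is absent (z outside [4, 10]); Taking the union: only the 14.5×20.5 cube is present, so the union is just that shape — boundary = 70.00 mm. So its perimeter = 70.00 mm. Layer 18 (z = 4.32): the cube is present — its section is the full 14.5×20.5 rectangle (perimeter 70.00 mm); the 27.5×8 cube at (5.5, 2.5) contributes its full rectangle (perimeter 71.00 mm); the r=8.5 cylinder at (-1, -3) contributes a regular 16-gon of circumradius 8.5 (perimeter = 2·16·8.500·sin(180°/16) = 53.06 mm); Merging all regions: the regions partially overlap (shared area 97.29 mm²), so the edge portions inside another operand are dropped and the merged outline is re-measured after clipping — boundary = 138.67 mm. So its perimeter = 138.67 mm. Layer 18 is larger (138.67 vs 70.00 mm).

layer 18 (z = 4.32 mm)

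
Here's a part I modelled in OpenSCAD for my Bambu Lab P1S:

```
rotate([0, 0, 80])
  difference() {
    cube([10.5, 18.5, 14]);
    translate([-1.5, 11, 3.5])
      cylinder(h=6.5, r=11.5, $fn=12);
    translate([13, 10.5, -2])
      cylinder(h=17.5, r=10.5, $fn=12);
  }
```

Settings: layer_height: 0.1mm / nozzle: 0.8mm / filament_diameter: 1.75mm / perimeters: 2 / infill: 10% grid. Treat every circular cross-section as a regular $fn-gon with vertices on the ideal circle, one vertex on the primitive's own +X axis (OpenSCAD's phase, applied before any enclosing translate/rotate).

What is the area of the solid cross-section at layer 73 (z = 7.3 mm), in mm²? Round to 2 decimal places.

At z = 7.3 mm: the 10.5×18.5 cube contributes its full rectangle (area 194.25 mm²); the r=11.5 cylinder at (-1.5, 11) contributes a regular 12-gon of circumradius 11.5 (area = (12/2)·11.500²·sin(360°/12) = 396.75 mm²); the r=10.5 cylinder at (13, 10.5) contributes a regular 12-gon of circumradius 10.5 (area = (12/2)·10.500²·sin(360°/12) = 330.75 mm²); Subtracting the remaining from the first: starting from the 10.5×18.5 cube (194.25 mm²), the r=11.5 cylinder at (-1.5, 11) partially overlaps it — only the 148.56 mm² overlap (of its 396.75 mm²) is removed, clipping the outline; the r=10.5 cylinder at (13, 10.5) partially overlaps it — only the 33.50 mm² overlap (of its 330.75 mm²) is removed, clipping the outline — area = 12.19 mm²; (rotated 80° about Z; rotation is an isometry so areas/perimeters/island counts are preserved). Overall, the cross-section is a single solid region. Net area = 12.19 mm².

12.19 mm²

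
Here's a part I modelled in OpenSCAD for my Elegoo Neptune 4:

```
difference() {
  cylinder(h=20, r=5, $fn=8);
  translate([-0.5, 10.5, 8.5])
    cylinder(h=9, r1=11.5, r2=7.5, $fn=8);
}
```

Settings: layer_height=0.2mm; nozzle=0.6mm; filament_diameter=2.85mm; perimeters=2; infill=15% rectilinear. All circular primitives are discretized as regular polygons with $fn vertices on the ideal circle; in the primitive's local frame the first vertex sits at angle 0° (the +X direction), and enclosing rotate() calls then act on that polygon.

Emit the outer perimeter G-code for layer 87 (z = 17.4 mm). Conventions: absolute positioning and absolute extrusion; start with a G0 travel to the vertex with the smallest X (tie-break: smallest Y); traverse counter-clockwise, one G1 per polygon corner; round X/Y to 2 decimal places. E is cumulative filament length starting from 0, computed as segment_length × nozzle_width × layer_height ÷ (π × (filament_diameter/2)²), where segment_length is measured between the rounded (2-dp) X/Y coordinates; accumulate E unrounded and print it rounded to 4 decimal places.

G0 X-5.00 Y0.00 Z17.40
G1 X-3.54 Y-3.54 E0.0720
G1 X0.00 Y-5.00 E0.1441
G1 X3.54 Y-3.54 E0.2161
G1 X5.00 Y0.00 E0.2881
G1 X3.54 Y3.54 E0.3602
G1 X2.22 Y4.08 E0.3870
G1 X-0.50 Y2.96 E0.4423
G1 X-2.72 Y3.87 E0.4874
G1 X-3.54 Y3.54 E0.5041
G1 X-5.00 Y0.00 E0.5761

At z = 17.4 mm: the r=5 cylinder gives a regular 8-gon of circumradius 5 (constant along its height); the cone at (-0.5, 10.5) (r1=11.5→r2=7.5) has section circumradius 7.544 here — a regular 8-gon; After the difference (first − rest): starting from the r=5 cylinder, the cone at (-0.5, 10.5) partially overlaps it — only the 4.99 mm² overlap (of its 160.99 mm²) is removed, clipping the outline — 1 connected region. The outline is a single polygon with 10 vertices. Extrusion per mm of travel: 0.6 × 0.2 / (π × 1.425²) = 0.018811. Accumulating E over each segment gives final E = 0.5761.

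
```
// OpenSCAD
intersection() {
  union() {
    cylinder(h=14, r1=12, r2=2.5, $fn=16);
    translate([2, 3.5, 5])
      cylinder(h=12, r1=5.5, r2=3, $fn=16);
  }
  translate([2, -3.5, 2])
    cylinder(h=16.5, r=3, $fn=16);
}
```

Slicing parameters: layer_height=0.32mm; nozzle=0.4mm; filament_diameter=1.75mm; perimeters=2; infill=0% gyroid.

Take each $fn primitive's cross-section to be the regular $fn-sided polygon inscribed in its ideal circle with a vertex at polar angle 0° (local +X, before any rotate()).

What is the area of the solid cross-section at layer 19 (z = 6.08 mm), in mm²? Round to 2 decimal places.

27.55 mm²

At z = 6.08 mm: the cone contributes a regular 16-gon of circumradius 7.874 (interpolated between r1=12 and r2=2.5 at t=0.434) (area = (16/2)·7.874²·sin(360°/16) = 189.82 mm²); the cone at (2, 3.5) (r1=5.5→r2=3) has section circumradius 5.275 here — a regular 16-gon (area = (16/2)·5.275²·sin(360°/16) = 85.19 mm²); Combining (union): the regions partially overlap — summed areas 275.01 mm² minus the doubly-counted overlap 74.57 mm² gives 200.44 mm² — area = 200.44 mm²; the r=3 cylinder at (2, -3.5) gives a regular 16-gon of circumradius 3 (constant along its height) (area = (16/2)·3.000²·sin(360°/16) = 27.55 mm²); After intersecting: the r=3 cylinder at (2, -3.5) lies inside the result so far, so the common part is the r=3 cylinder at (2, -3.5) itself — area = 27.55 mm². Overall, the cross-section is a single solid region. Net area = 27.55 mm².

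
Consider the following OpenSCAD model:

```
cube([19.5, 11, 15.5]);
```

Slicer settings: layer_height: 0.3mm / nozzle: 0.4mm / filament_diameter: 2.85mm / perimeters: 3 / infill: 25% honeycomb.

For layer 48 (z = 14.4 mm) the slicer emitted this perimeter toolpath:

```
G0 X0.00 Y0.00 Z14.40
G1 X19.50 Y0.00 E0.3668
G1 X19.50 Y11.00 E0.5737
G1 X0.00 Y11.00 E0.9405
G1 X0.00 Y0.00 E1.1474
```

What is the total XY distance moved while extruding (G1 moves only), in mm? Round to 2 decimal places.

Sum the Euclidean lengths of each G1 segment: total = 61.00 mm.

61.00 mm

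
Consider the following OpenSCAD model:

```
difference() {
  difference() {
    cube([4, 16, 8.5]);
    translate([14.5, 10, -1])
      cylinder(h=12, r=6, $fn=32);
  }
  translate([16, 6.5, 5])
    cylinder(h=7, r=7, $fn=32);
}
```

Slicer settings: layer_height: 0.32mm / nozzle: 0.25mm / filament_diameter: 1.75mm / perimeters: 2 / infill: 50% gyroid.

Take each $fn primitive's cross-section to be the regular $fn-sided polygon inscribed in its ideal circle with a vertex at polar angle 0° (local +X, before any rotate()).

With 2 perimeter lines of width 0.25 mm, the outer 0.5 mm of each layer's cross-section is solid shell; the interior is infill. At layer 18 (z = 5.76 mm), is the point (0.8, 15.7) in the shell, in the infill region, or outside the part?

At z = 5.76 mm: the cube is present — its section is the full 4×16 rectangle; the r=6 cylinder at (14.5, 10) gives a regular 32-gon of circumradius 6 (constant along its height); After the difference (first − rest): starting from the 4×16 cube, the r=6 cylinder at (14.5, 10) misses the remaining region (no effect) — 1 connected region; the r=7 cylinder at (16, 6.5) gives a regular 32-gon of circumradius 7 (constant along its height); After the difference (first − rest): starting from that combined region, the r=7 cylinder at (16, 6.5) misses the remaining region (no effect) — 1 connected region. Overall, the cross-section is a single solid region. The nearest boundary edge runs (0.00, 16.00)→(4.00, 16.00); distance from the point to it = 0.30 mm. The point is inside the cross-section, 0.30 mm from the nearest boundary — within the 0.5 mm shell band (2 × 0.25).

shell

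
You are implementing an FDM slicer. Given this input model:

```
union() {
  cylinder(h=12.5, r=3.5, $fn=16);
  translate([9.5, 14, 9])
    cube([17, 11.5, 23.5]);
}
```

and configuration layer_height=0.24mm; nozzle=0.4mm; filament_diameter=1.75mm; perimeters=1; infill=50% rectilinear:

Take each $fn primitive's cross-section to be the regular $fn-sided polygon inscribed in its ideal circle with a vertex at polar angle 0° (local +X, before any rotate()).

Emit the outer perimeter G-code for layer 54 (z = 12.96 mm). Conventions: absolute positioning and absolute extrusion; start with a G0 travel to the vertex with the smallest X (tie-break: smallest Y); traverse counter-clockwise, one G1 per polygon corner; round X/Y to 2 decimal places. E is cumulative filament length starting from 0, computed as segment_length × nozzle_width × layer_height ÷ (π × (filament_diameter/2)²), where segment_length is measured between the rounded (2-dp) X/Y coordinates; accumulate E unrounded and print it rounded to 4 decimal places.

G0 X9.50 Y14.00 Z12.96
G1 X26.50 Y14.00 E0.6785
G1 X26.50 Y25.50 E1.1375
G1 X9.50 Y25.50 E1.8160
G1 X9.50 Y14.00 E2.2750

At z = 12.96 mm: the cylinder is not intersected at this z (z outside [0, 12.5]); the 17×11.5 cube at (9.5, 14) contributes its full rectangle; Taking the union: only the 17×11.5 cube at (9.5, 14) is present, so the union is just that shape — 1 connected region. The outline is a single polygon with 4 vertices. Extrusion per mm of travel: 0.4 × 0.24 / (π × 0.875²) = 0.039912. Accumulating E over each segment gives final E = 2.2750.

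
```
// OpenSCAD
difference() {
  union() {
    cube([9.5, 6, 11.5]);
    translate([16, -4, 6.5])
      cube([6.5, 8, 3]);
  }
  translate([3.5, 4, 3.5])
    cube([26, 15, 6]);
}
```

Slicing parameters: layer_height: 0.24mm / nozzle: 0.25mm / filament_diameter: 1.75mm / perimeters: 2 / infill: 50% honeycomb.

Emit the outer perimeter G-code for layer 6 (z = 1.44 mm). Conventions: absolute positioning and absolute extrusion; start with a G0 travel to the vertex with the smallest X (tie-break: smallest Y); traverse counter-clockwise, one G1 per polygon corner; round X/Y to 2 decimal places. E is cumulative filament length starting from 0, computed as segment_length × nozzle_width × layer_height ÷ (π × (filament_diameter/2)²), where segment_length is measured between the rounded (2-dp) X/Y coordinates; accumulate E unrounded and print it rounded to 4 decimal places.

G0 X0.00 Y0.00 Z1.44
G1 X9.50 Y0.00 E0.2370
G1 X9.50 Y6.00 E0.3866
G1 X0.00 Y6.00 E0.6236
G1 X0.00 Y0.00 E0.7733

At z = 1.44 mm: the 9.5×6 cube contributes its full rectangle; the cube at (16, -4) is not intersected at this z (z outside [6.5, 9.5]); Merging all regions: only the 9.5×6 cube is present, so the union is just that shape — 1 connected region; the cube at (3.5, 4) is not intersected at this z (z outside [3.5, 9.5]); Subtracting the remaining from the first: none of the subtracted shapes is present at this height, so that combined region is unchanged — 1 connected region. The outline is a single polygon with 4 vertices. Extrusion per mm of travel: 0.25 × 0.24 / (π × 0.875²) = 0.024945. Accumulating E over each segment gives final E = 0.7733.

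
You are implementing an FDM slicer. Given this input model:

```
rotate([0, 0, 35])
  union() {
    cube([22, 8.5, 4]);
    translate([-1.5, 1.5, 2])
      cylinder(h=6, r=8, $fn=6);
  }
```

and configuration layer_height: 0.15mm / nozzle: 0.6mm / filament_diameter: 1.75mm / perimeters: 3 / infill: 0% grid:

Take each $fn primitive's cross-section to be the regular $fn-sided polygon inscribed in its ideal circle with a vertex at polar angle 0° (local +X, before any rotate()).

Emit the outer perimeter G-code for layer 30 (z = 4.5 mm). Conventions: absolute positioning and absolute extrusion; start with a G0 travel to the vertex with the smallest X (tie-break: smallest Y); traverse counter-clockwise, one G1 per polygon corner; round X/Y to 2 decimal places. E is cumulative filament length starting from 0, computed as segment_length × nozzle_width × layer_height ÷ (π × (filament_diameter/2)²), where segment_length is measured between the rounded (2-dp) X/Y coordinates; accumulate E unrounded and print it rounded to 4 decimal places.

At z = 4.5 mm: the cube does not reach this height (z outside [0, 4]); the r=8 cylinder at (-1.5, 1.5) gives a regular 6-gon of circumradius 8 (constant along its height); Taking the union: only the r=8 cylinder at (-1.5, 1.5) is present, so the union is just that shape — 1 connected region; (rotated 35° about Z; rotation is an isometry so areas/perimeters/island counts are preserved). The outline is a single polygon with 6 vertices. Extrusion per mm of travel: 0.6 × 0.15 / (π × 0.875²) = 0.037418. Accumulating E over each segment gives final E = 1.7959.

G0 X-9.34 Y3.75 Z4.50
G1 X-8.64 Y-4.22 E0.2994
G1 X-1.39 Y-7.60 E0.5987
G1 X5.16 Y-3.01 E0.8979
G1 X4.46 Y4.96 E1.1973
G1 X-2.79 Y8.34 E1.4966
G1 X-9.34 Y3.75 E1.7959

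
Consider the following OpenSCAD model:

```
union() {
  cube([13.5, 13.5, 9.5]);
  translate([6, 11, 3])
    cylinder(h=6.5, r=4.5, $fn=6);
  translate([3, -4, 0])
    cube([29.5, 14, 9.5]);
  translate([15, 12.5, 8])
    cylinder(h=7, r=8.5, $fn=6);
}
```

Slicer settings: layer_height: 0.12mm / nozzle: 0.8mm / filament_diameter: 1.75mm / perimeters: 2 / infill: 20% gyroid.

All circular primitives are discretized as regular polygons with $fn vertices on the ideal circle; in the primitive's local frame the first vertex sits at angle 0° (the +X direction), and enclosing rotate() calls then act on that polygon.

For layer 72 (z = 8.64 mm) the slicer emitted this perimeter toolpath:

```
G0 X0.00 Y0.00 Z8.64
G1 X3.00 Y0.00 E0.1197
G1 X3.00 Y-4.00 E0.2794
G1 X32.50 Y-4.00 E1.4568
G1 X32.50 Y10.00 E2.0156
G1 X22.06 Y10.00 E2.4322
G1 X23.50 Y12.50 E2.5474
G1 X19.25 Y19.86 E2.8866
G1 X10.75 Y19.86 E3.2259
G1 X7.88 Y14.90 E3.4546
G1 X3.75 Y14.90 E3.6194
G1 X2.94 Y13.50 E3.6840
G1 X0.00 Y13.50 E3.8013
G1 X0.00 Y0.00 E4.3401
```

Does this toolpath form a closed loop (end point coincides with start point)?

Start point (G0): (0.00, 0.00). End point (last G1): the path returns to the start — closed.

yes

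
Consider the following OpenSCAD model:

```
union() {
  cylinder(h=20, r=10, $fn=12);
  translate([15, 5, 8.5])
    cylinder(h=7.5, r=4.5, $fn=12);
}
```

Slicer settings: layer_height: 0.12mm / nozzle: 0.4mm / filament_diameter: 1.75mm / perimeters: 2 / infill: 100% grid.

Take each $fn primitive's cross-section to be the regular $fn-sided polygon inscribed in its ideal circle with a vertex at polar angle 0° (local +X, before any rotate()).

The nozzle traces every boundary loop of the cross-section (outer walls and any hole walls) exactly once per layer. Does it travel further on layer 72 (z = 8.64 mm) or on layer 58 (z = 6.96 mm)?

layer 72 (z = 8.64 mm)

Layer 72 (z = 8.64): the r=10 cylinder contributes a regular 12-gon of circumradius 10 (perimeter = 2·12·10.000·sin(180°/12) = 62.12 mm); the r=4.5 cylinder at (15, 5) gives a regular 12-gon of circumradius 4.5 (constant along its height) (perimeter = 2·12·4.500·sin(180°/12) = 27.95 mm); Merging all regions: the 2 present regions are separate (no shared area or edge), so areas and boundary lengths simply add and each stays a separate island — boundary = 90.07 mm. So its perimeter = 90.07 mm. Layer 58 (z = 6.96): the r=10 cylinder gives a regular 12-gon of circumradius 10 (constant along its height) (perimeter = 2·12·10.000·sin(180°/12) = 62.12 mm); the cylinder at (15, 5) is not intersected at this z (z outside [8.5, 16]); Taking the union: only the r=10 cylinder is present, so the union is just that shape — boundary = 62.12 mm. So its perimeter = 62.12 mm. Layer 72 is larger (90.07 vs 62.12 mm).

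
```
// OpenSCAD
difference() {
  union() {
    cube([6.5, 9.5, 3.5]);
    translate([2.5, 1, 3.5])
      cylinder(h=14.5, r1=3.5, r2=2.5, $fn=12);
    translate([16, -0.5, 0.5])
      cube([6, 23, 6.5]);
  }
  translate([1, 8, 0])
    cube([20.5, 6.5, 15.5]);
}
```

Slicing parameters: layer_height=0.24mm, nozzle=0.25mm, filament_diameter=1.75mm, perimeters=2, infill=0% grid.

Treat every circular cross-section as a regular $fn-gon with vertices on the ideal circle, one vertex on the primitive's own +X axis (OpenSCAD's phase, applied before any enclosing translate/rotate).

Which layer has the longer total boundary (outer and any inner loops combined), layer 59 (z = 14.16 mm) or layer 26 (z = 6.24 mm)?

layer 26 (z = 6.24 mm)

Layer 59 (z = 14.16): the cube does not reach this height (z outside [0, 3.5]); the cone at (2.5, 1) contributes a regular 12-gon of circumradius 2.765 (interpolated between r1=3.5 and r2=2.5 at t=0.735) (perimeter = 2·12·2.765·sin(180°/12) = 17.17 mm); the cube at (16, -0.5) does not reach this height (z outside [0.5, 7]); Taking the union: only the cone at (2.5, 1) is present, so the union is just that shape — boundary = 17.17 mm; the cube at (1, 8) is present — its section is the full 20.5×6.5 rectangle (perimeter 54.00 mm); Taking the first minus the rest: starting from the result so far, the 20.5×6.5 cube at (1, 8) misses the remaining region (no effect) — boundary = 17.17 mm. So its perimeter = 17.17 mm. Layer 26 (z = 6.24): the cube does not reach this height (z outside [0, 3.5]); the cone at (2.5, 1) (r1=3.5→r2=2.5) has section circumradius 3.311 here — a regular 12-gon (perimeter = 2·12·3.311·sin(180°/12) = 20.57 mm); the cube at (16, -0.5) is present — its section is the full 6×23 rectangle (perimeter 58.00 mm); Merging all regions: the 2 present regions are separate (no shared area or edge), so areas and boundary lengths simply add and each stays a separate island — boundary = 78.57 mm; the cube at (1, 8) (footprint 20.5×6.5) is included at this height (perimeter 54.00 mm); After the difference (first − rest): starting from that combined region, the 20.5×6.5 cube at (1, 8) partially overlaps it — only the 35.75 mm² overlap (of its 133.25 mm²) is removed, clipping the outline — boundary = 89.57 mm. So its perimeter = 89.57 mm. Layer 26 is larger (89.57 vs 17.17 mm).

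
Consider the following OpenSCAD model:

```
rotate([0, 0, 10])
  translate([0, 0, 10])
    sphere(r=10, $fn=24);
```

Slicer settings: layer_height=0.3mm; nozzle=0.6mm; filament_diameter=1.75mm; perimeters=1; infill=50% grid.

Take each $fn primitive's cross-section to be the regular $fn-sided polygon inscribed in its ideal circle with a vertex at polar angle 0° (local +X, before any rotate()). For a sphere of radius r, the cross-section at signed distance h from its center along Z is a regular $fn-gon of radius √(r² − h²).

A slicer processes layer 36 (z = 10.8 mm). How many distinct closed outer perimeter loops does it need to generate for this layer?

At z = 10.8 mm: the r=10 sphere contributes a regular 24-gon of circumradius √(10²−0.8²) = 9.968; (rotated 10° about Z; rotation is an isometry so areas/perimeters/island counts are preserved). The result has 1 disconnected region.

1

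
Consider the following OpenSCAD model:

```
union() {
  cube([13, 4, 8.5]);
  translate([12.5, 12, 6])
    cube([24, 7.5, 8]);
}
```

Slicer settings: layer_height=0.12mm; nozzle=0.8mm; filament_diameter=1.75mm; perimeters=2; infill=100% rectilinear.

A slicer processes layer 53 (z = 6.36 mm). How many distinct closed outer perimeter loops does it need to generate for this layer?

2

At z = 6.36 mm: the 13×4 cube contributes its full rectangle; the 24×7.5 cube at (12.5, 12) contributes its full rectangle; Combining (union): the 2 present regions are separate (no shared area or edge), so areas and boundary lengths simply add and each stays a separate island — 2 connected regions. The result has 2 disconnected regions.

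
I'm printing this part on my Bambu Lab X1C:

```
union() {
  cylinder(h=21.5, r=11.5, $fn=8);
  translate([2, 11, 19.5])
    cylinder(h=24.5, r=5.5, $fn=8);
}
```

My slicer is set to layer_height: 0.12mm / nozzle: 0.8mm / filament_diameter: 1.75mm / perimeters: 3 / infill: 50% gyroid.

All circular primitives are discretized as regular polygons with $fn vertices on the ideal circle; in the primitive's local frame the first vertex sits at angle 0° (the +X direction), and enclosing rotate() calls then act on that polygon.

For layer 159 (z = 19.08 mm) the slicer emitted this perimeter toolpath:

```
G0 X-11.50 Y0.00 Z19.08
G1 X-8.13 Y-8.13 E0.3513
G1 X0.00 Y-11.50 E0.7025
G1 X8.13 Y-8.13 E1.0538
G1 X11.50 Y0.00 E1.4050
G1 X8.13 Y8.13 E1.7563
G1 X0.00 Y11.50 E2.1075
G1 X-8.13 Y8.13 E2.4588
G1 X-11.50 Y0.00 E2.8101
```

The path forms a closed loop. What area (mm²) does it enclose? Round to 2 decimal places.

373.98 mm²

Apply the shoelace formula to the sequence of (X, Y) vertices; enclosed area = 373.98 mm².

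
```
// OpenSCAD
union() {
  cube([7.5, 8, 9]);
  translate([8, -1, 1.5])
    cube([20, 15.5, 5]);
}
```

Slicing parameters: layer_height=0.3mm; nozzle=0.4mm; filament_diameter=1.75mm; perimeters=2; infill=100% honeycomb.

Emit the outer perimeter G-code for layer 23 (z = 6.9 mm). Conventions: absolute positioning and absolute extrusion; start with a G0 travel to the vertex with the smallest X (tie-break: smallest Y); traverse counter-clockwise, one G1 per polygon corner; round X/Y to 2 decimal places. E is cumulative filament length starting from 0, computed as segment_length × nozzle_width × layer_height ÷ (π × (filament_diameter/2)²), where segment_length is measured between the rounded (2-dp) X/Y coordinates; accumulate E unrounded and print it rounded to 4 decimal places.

At z = 6.9 mm: the cube is present — its section is the full 7.5×8 rectangle; the cube at (8, -1) does not reach this height (z outside [1.5, 6.5]); Merging all regions: only the 7.5×8 cube is present, so the union is just that shape — 1 connected region. The outline is a single polygon with 4 vertices. Extrusion per mm of travel: 0.4 × 0.3 / (π × 0.875²) = 0.049890. Accumulating E over each segment gives final E = 1.5466.

G0 X0.00 Y0.00 Z6.90
G1 X7.50 Y0.00 E0.3742
G1 X7.50 Y8.00 E0.7733
G1 X0.00 Y8.00 E1.1475
G1 X0.00 Y0.00 E1.5466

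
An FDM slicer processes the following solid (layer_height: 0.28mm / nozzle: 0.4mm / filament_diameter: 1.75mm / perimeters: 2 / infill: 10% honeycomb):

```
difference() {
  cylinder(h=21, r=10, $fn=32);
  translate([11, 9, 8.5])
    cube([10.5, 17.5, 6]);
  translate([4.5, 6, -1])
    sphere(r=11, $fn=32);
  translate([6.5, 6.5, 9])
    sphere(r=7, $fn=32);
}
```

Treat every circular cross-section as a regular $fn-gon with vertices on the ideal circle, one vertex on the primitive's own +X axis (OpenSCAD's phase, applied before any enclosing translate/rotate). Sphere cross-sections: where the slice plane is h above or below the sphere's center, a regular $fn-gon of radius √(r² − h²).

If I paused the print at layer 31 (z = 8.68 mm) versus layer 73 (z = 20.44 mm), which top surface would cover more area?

Layer 31 (z = 8.68): the r=10 cylinder contributes a regular 32-gon of circumradius 10 (area = (32/2)·10.000²·sin(360°/32) = 312.14 mm²); the 10.5×17.5 cube at (11, 9) contributes its full rectangle (area 183.75 mm²); the r=11 sphere at (4.5, 6) slices to a regular 32-gon of circumradius 5.225 (√(r²−h²) with h=9.68 from center) (area = (32/2)·5.225²·sin(360°/32) = 85.21 mm²); the r=7 sphere at (6.5, 6.5) slices to a regular 32-gon of circumradius 6.993 (√(r²−h²) with h=0.32 from center) (area = (32/2)·6.993²·sin(360°/32) = 152.63 mm²); Taking the first minus the rest: starting from the r=10 cylinder (312.14 mm²), the 10.5×17.5 cube at (11, 9) misses the remaining region (no effect); the r=11 sphere at (4.5, 6) partially overlaps it — only the 63.30 mm² overlap (of its 85.21 mm²) is removed, clipping the outline; the r=7 sphere at (6.5, 6.5) partially overlaps it — only the 13.12 mm² overlap (of its 152.63 mm²) is removed, clipping the outline — area = 235.73 mm². So its area = 235.73 mm². Layer 73 (z = 20.44): the cylinder: section is a regular 32-gon, circumradius r=10 (area = (32/2)·10.000²·sin(360°/32) = 312.14 mm²); the cube at (11, 9) is not intersected at this z (z outside [8.5, 14.5]); the sphere at (4.5, 6) is absent (|z−center|=21.440 > r=11); the sphere at (6.5, 6.5) does not reach this height (|z−center|=11.440 > r=7); After the difference (first − rest): none of the subtracted shapes is present at this height, so the r=10 cylinder is unchanged — area = 312.14 mm². So its area = 312.14 mm². Layer 73 is larger (312.14 vs 235.73 mm²).

layer 73 (z = 20.44 mm)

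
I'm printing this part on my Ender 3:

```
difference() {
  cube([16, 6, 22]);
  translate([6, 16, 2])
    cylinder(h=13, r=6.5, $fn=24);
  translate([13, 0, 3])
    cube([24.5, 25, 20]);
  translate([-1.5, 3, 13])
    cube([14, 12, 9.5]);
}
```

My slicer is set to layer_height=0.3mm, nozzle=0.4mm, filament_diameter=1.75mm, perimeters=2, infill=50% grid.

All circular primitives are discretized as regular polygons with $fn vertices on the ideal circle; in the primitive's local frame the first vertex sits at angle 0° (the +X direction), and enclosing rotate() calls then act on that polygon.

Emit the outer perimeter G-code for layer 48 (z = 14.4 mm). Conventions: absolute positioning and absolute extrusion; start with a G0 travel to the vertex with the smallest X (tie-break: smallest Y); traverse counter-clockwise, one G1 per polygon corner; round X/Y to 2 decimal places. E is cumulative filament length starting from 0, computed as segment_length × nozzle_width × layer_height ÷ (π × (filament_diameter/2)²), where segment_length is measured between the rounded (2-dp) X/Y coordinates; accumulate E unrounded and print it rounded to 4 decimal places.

At z = 14.4 mm: the cube is present — its section is the full 16×6 rectangle; the cylinder at (6, 16): section is a regular 24-gon, circumradius r=6.5; the cube at (13, 0) is present — its section is the full 24.5×25 rectangle; the 14×12 cube at (-1.5, 3) contributes its full rectangle; Taking the first minus the rest: starting from the 16×6 cube, the r=6.5 cylinder at (6, 16) misses the remaining region (no effect); the 24.5×25 cube at (13, 0) partially overlaps it — only the 18.00 mm² overlap (of its 612.50 mm²) is removed, clipping the outline; the 14×12 cube at (-1.5, 3) partially overlaps it — only the 37.50 mm² overlap (of its 168.00 mm²) is removed, clipping the outline — 1 connected region. The outline is a single polygon with 6 vertices. Extrusion per mm of travel: 0.4 × 0.3 / (π × 0.875²) = 0.049890. Accumulating E over each segment gives final E = 1.8958.

G0 X0.00 Y0.00 Z14.40
G1 X13.00 Y0.00 E0.6486
G1 X13.00 Y6.00 E0.9479
G1 X12.50 Y6.00 E0.9729
G1 X12.50 Y3.00 E1.1225
G1 X0.00 Y3.00 E1.7462
G1 X0.00 Y0.00 E1.8958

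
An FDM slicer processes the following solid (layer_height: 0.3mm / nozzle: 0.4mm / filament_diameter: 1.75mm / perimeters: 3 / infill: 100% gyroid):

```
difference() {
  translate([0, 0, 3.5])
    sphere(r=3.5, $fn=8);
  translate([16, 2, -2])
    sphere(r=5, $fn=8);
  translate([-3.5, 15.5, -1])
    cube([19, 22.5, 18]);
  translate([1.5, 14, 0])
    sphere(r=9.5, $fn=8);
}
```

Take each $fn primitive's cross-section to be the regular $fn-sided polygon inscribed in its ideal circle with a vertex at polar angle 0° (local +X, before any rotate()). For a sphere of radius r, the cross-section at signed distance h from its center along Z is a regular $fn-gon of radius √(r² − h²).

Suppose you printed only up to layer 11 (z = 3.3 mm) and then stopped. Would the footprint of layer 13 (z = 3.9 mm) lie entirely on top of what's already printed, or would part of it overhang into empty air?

Compare the two slices. At z = 3.3: the sphere: section is a regular 8-gon, circumradius = √(r²−h²) = √(3.5²−0.2²) = 3.494 (area = (8/2)·3.494²·sin(360°/8) = 34.54 mm²); the sphere at (16, 2) is absent (|z−center|=5.300 > r=5); the 19×22.5 cube at (-3.5, 15.5) contributes its full rectangle (area 427.50 mm²); the sphere at (1.5, 14): section is a regular 8-gon, circumradius = √(r²−h²) = √(9.5²−3.3²) = 8.908 (area = (8/2)·8.908²·sin(360°/8) = 224.46 mm²); Taking the first minus the rest: starting from the r=3.5 sphere (34.54 mm²), the 19×22.5 cube at (-3.5, 15.5) misses the remaining region (no effect); the r=9.5 sphere at (1.5, 14) misses the remaining region (no effect) — area = 34.54 mm². At z = 3.9: the sphere: section is a regular 8-gon, circumradius = √(r²−h²) = √(3.5²−0.4²) = 3.477 (area = (8/2)·3.477²·sin(360°/8) = 34.20 mm²); the sphere at (16, 2) does not reach this height (|z−center|=5.900 > r=5); the cube at (-3.5, 15.5) is present — its section is the full 19×22.5 rectangle (area 427.50 mm²); the r=9.5 sphere at (1.5, 14) contributes a regular 8-gon of circumradius √(9.5²−3.9²) = 8.663 (area = (8/2)·8.663²·sin(360°/8) = 212.25 mm²); After the difference (first − rest): starting from the r=3.5 sphere (34.20 mm²), the 19×22.5 cube at (-3.5, 15.5) misses the remaining region (no effect); the r=9.5 sphere at (1.5, 14) misses the remaining region (no effect) — area = 34.20 mm². Checking containment: the cross-section at z = 3.9 is a subset of the cross-section at z = 3.3.

entirely on top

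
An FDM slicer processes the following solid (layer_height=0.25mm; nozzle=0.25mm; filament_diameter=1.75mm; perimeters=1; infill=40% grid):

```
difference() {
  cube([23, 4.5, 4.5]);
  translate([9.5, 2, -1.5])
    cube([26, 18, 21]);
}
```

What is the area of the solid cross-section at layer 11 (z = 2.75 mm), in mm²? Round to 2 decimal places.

69.75 mm²

At z = 2.75 mm: the cube (footprint 23×4.5) is included at this height (area 103.50 mm²); the cube at (9.5, 2) is present — its section is the full 26×18 rectangle (area 468.00 mm²); Subtracting the remaining from the first: starting from the 23×4.5 cube (103.50 mm²), the 26×18 cube at (9.5, 2) partially overlaps it — only the 33.75 mm² overlap (of its 468.00 mm²) is removed, clipping the outline — area = 69.75 mm². Overall, the cross-section is a single solid region. Net area = 69.75 mm².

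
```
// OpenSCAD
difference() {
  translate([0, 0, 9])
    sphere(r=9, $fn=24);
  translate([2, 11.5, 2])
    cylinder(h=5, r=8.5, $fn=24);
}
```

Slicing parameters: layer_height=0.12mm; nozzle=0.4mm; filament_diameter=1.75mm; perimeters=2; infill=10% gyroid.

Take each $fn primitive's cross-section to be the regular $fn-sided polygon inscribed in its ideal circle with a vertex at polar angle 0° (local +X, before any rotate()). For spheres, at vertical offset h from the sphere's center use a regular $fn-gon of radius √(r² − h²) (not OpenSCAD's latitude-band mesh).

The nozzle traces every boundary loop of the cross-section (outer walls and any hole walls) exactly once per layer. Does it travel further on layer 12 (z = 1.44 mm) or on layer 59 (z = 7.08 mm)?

Layer 12 (z = 1.44): the sphere: section is a regular 24-gon, circumradius = √(r²−h²) = √(9²−7.56²) = 4.883 (perimeter = 2·24·4.883·sin(180°/24) = 30.59 mm); the cylinder at (2, 11.5) is not intersected at this z (z outside [2, 7]); Taking the first minus the rest: none of the subtracted shapes is present at this height, so the r=9 sphere is unchanged — boundary = 30.59 mm. So its perimeter = 30.59 mm. Layer 59 (z = 7.08): the sphere: section is a regular 24-gon, circumradius = √(r²−h²) = √(9²−1.92²) = 8.793 (perimeter = 2·24·8.793·sin(180°/24) = 55.09 mm); the cylinder at (2, 11.5) is absent (z outside [2, 7]); Taking the first minus the rest: none of the subtracted shapes is present at this height, so the r=9 sphere is unchanged — boundary = 55.09 mm. So its perimeter = 55.09 mm. Layer 59 is larger (55.09 vs 30.59 mm).

layer 59 (z = 7.08 mm)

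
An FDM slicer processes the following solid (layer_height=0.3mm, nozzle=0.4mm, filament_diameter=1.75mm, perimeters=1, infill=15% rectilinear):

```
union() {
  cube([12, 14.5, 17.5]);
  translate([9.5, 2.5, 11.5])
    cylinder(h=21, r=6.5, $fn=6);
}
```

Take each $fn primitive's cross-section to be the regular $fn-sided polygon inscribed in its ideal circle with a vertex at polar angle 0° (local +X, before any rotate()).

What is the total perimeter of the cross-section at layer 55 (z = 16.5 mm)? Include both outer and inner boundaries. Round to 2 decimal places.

At z = 16.5 mm: the cube (footprint 12×14.5) is included at this height (perimeter 53.00 mm); the cylinder at (9.5, 2.5): section is a regular 6-gon, circumradius r=6.5 (perimeter = 2·6·6.500·sin(180°/6) = 39.00 mm); Merging all regions: the regions partially overlap (shared area 62.21 mm²), so the edge portions inside another operand are dropped and the merged outline is re-measured after clipping — boundary = 61.18 mm. Overall, the cross-section is a single solid region. Total boundary length (outer) = 61.18 mm.

61.18 mm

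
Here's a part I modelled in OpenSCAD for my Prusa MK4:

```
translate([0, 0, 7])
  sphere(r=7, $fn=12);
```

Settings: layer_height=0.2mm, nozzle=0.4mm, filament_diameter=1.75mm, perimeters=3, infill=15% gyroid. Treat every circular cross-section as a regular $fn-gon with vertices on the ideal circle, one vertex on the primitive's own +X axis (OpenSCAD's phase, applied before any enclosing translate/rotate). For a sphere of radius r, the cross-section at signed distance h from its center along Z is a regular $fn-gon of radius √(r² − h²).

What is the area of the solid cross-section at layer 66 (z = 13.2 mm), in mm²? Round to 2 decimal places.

At z = 13.2 mm: the r=7 sphere contributes a regular 12-gon of circumradius √(7²−6.2²) = 3.250 (area = (12/2)·3.250²·sin(360°/12) = 31.68 mm²). Overall, the cross-section is a single solid region. Net area = 31.68 mm².

31.68 mm²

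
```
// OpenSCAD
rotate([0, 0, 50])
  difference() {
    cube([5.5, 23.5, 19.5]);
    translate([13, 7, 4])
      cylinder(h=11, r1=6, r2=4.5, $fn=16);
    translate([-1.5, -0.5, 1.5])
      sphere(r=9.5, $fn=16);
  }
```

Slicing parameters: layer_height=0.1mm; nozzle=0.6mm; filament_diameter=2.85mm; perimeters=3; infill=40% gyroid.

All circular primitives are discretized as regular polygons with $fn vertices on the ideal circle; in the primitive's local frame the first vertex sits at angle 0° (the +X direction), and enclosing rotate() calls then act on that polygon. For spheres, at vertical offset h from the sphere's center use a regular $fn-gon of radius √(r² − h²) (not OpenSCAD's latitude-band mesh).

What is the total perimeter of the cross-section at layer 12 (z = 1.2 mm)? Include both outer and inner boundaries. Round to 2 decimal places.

At z = 1.2 mm: the cube is present — its section is the full 5.5×23.5 rectangle (perimeter 58.00 mm); the cone at (13, 7) is absent (z outside [4, 15]); the r=9.5 sphere at (-1.5, -0.5) slices to a regular 16-gon of circumradius 9.495 (√(r²−h²) with h=0.3 from center) (perimeter = 2·16·9.495·sin(180°/16) = 59.28 mm); After the difference (first − rest): starting from the 5.5×23.5 cube, the r=9.5 sphere at (-1.5, -0.5) partially overlaps it — only the 42.13 mm² overlap (of its 276.02 mm²) is removed, clipping the outline — boundary = 44.41 mm; (whole slice rotated 50° about Z — lengths, areas and connectivity unchanged). Overall, the cross-section is a single solid region. Total boundary length (outer) = 44.41 mm.

44.41 mm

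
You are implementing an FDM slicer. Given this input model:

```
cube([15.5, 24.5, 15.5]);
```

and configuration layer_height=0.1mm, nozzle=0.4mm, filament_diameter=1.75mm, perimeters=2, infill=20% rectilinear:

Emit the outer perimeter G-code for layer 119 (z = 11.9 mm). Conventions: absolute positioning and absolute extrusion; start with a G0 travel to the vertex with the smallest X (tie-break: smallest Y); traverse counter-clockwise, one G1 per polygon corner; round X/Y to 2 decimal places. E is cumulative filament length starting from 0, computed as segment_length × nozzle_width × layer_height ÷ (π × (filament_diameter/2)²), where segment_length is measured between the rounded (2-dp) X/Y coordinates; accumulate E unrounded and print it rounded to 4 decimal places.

G0 X0.00 Y0.00 Z11.90
G1 X15.50 Y0.00 E0.2578
G1 X15.50 Y24.50 E0.6652
G1 X0.00 Y24.50 E0.9230
G1 X0.00 Y0.00 E1.3304

At z = 11.9 mm: the cube (footprint 15.5×24.5) is included at this height. The outline is a single polygon with 4 vertices. Extrusion per mm of travel: 0.4 × 0.1 / (π × 0.875²) = 0.016630. Accumulating E over each segment gives final E = 1.3304.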